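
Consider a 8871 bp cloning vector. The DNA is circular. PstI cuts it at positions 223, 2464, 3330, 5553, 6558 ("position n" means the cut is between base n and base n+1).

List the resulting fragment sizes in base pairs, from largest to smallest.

2536, 2241, 2223, 1005, 866 bp

Circular molecule, 5 cuts → 5 fragments:
  2464 − 223 = 2241 bp
  3330 − 2464 = 866 bp
  5553 − 3330 = 2223 bp
  6558 − 5553 = 1005 bp
  wrap: 8871 − 6558 + 223 = 2536 bp
Sorted largest to smallest: 2536, 2241, 2223, 1005, 866 bp.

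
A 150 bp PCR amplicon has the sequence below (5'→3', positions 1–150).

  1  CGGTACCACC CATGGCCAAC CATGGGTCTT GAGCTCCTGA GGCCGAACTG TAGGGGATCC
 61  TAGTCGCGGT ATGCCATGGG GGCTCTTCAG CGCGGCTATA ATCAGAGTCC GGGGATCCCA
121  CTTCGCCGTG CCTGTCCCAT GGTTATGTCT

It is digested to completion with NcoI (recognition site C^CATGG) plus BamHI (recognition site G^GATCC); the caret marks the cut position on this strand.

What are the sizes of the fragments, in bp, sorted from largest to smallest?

NcoI sites (CCATGG) start at positions 10, 20, 74, 137.
NcoI cuts after the first base of each site, so after positions 10, 20, 74, 137.
BamHI sites (GGATCC) start at positions 55, 113.
BamHI cuts after the first base of each site, so after positions 55, 113.
Combined cut positions: 10, 20, 55, 74, 113, 137.
Linear molecule, 6 cuts → 7 fragments:
  1–10 → 10 bp
  11–20 → 10 bp
  21–55 → 35 bp
  56–74 → 19 bp
  75–113 → 39 bp
  114–137 → 24 bp
  138–150 → 13 bp
Sorted largest to smallest: 39, 35, 24, 19, 13, 10, 10 bp.

39, 35, 24, 19, 13, 10, 10 bp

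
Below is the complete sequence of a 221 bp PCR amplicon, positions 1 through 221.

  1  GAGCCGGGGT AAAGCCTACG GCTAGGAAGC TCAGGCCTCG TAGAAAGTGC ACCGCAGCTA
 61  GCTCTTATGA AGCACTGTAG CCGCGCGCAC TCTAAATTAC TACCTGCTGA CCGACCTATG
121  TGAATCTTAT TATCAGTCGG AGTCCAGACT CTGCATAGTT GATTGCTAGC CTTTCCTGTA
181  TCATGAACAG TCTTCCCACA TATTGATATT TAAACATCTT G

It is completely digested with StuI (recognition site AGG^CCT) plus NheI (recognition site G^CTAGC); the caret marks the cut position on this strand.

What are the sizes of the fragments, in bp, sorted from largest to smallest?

108, 56, 35, 22 bp

The StuI site (AGGCCT) starts at position 33.
StuI cuts after base 3 of each site, so after position 35.
NheI sites (GCTAGC) start at positions 57, 165.
NheI cuts after the first base of each site, so after positions 57, 165.
Combined cut positions: 35, 57, 165.
Linear molecule, 3 cuts → 4 fragments:
  1–35 → 35 bp
  36–57 → 22 bp
  58–165 → 108 bp
  166–221 → 56 bp
Sorted largest to smallest: 108, 56, 35, 22 bp.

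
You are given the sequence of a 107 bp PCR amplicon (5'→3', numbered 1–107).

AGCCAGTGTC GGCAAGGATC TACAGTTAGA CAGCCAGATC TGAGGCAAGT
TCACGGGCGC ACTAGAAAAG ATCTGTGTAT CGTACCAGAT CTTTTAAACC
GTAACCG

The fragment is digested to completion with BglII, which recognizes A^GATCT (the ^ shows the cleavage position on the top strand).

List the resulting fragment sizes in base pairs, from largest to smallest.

36, 33, 20, 18 bp

BglII sites (AGATCT) start at positions 36, 69, 87.
BglII cuts after the first base of each site, so after positions 36, 69, 87.
Linear molecule, 3 cuts → 4 fragments:
  1–36 → 36 bp
  37–69 → 33 bp
  70–87 → 18 bp
  88–107 → 20 bp
Sorted largest to smallest: 36, 33, 20, 18 bp.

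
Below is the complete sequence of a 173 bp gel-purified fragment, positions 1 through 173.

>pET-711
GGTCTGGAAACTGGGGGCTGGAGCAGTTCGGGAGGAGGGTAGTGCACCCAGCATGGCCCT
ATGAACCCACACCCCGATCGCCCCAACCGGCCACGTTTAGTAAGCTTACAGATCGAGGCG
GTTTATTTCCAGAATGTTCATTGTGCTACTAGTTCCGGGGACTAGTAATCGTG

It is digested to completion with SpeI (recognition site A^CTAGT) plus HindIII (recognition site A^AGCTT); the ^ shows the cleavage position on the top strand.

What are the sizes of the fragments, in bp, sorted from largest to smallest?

102, 46, 13, 12 bp

SpeI sites (ACTAGT) start at positions 148, 161.
SpeI cuts after the first base of each site, so after positions 148, 161.
The HindIII site (AAGCTT) starts at position 102.
HindIII cuts after the first base of each site, so after position 102.
Combined cut positions: 102, 148, 161.
Linear molecule, 3 cuts → 4 fragments:
  1–102 → 102 bp
  103–148 → 46 bp
  149–161 → 13 bp
  162–173 → 12 bp
Sorted largest to smallest: 102, 46, 13, 12 bp.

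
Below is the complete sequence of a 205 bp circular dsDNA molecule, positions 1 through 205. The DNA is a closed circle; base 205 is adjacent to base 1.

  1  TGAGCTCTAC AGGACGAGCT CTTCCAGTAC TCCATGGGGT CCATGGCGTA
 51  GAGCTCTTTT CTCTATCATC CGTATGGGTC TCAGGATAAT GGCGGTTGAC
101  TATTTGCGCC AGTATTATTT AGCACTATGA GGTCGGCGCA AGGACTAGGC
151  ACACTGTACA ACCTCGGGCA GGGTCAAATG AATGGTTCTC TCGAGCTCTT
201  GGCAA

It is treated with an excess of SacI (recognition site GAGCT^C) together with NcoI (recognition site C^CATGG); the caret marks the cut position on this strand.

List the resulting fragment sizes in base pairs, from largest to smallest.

SacI sites (GAGCTC) start at positions 2, 16, 51, 193.
SacI cuts after base 5 of each site (before the last base), so after positions 6, 20, 55, 197.
NcoI sites (CCATGG) start at positions 32, 41.
NcoI cuts after the first base of each site, so after positions 32, 41.
Combined cut positions: 6, 20, 32, 41, 55, 197.
Circular molecule, 6 cuts → 6 fragments:
  7–20 → 14 bp
  21–32 → 12 bp
  33–41 → 9 bp
  42–55 → 14 bp
  56–197 → 142 bp
  198–205 then 1–6 → 8 + 6 = 14 bp
Sorted largest to smallest: 142, 14, 14, 14, 12, 9 bp.

142, 14, 14, 14, 12, 9 bp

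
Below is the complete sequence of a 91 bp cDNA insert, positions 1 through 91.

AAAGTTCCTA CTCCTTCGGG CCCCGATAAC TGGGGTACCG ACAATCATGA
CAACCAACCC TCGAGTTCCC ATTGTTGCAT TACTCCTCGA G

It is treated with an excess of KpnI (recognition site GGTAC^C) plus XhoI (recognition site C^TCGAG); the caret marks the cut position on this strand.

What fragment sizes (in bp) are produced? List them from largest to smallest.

38, 26, 22, 5 bp

The KpnI site (GGTACC) starts at position 34.
KpnI cuts after base 5 of each site (before the last base), so after position 38.
XhoI sites (CTCGAG) start at positions 60, 86.
XhoI cuts after the first base of each site, so after positions 60, 86.
Combined cut positions: 38, 60, 86.
Linear molecule, 3 cuts → 4 fragments:
  1–38 → 38 bp
  39–60 → 22 bp
  61–86 → 26 bp
  87–91 → 5 bp
Sorted largest to smallest: 38, 26, 22, 5 bp.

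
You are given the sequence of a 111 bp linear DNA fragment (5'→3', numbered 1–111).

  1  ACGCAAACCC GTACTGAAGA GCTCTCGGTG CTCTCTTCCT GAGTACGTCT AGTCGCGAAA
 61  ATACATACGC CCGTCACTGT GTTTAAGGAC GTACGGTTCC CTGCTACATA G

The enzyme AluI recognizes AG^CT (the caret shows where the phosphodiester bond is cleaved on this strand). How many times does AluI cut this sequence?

1

AGCT occurs starting at position 20.
AluI cuts at 1 site.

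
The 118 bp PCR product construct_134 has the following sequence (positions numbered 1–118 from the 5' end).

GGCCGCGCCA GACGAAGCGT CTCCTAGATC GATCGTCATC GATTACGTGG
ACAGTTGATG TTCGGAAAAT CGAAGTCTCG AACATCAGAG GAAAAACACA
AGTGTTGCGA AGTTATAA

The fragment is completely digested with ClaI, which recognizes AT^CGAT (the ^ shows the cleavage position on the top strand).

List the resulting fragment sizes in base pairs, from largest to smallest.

ClaI sites (ATCGAT) start at positions 28, 38.
ClaI cuts after base 2 of each site, so after positions 29, 39.
Linear molecule, 2 cuts → 3 fragments:
  1–29 → 29 bp
  30–39 → 10 bp
  40–118 → 79 bp
Sorted largest to smallest: 79, 29, 10 bp.

79, 29, 10 bp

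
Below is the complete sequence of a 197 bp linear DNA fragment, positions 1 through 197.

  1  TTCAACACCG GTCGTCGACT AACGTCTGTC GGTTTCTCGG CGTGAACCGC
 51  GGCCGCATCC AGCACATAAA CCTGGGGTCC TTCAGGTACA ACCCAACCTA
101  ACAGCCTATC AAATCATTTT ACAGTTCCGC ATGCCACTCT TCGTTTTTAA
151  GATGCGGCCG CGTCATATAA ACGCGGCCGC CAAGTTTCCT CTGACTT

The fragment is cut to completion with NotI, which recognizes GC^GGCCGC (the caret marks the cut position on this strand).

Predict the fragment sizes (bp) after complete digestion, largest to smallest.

NotI sites (GCGGCCGC) start at positions 49, 154, 173.
NotI cuts after base 2 of each site, so after positions 50, 155, 174.
Linear molecule, 3 cuts → 4 fragments:
  1–50 → 50 bp
  51–155 → 105 bp
  156–174 → 19 bp
  175–197 → 23 bp
Sorted largest to smallest: 105, 50, 23, 19 bp.

105, 50, 23, 19 bp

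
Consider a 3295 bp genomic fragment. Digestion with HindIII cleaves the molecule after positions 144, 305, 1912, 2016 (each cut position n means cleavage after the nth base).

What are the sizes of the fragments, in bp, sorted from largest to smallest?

1607, 1279, 161, 144, 104 bp

Linear molecule, 4 cuts → 5 fragments:
  144 − 0 = 144 bp
  305 − 144 = 161 bp
  1912 − 305 = 1607 bp
  2016 − 1912 = 104 bp
  3295 − 2016 = 1279 bp
Sorted largest to smallest: 1607, 1279, 161, 144, 104 bp.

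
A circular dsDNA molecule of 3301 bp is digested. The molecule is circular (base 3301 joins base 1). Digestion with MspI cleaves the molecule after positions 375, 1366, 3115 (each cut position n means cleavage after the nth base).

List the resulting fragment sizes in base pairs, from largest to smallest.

Circular molecule, 3 cuts → 3 fragments:
  1366 − 375 = 991 bp
  3115 − 1366 = 1749 bp
  wrap: 3301 − 3115 + 375 = 561 bp
Sorted largest to smallest: 1749, 991, 561 bp.

1749, 991, 561 bp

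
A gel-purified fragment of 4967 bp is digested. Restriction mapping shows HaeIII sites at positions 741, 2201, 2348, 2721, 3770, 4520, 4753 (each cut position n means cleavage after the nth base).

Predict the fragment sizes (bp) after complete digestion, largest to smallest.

Linear molecule, 7 cuts → 8 fragments:
  741 − 0 = 741 bp
  2201 − 741 = 1460 bp
  2348 − 2201 = 147 bp
  2721 − 2348 = 373 bp
  3770 − 2721 = 1049 bp
  4520 − 3770 = 750 bp
  4753 − 4520 = 233 bp
  4967 − 4753 = 214 bp
Sorted largest to smallest: 1460, 1049, 750, 741, 373, 233, 214, 147 bp.

1460, 1049, 750, 741, 373, 233, 214, 147 bp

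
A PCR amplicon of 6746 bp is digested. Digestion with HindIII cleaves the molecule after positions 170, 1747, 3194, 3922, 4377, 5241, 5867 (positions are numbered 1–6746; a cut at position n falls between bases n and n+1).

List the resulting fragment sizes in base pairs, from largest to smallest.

1577, 1447, 879, 864, 728, 626, 455, 170 bp

Linear molecule, 7 cuts → 8 fragments:
  170 − 0 = 170 bp
  1747 − 170 = 1577 bp
  3194 − 1747 = 1447 bp
  3922 − 3194 = 728 bp
  4377 − 3922 = 455 bp
  5241 − 4377 = 864 bp
  5867 − 5241 = 626 bp
  6746 − 5867 = 879 bp
Sorted largest to smallest: 1577, 1447, 879, 864, 728, 626, 455, 170 bp.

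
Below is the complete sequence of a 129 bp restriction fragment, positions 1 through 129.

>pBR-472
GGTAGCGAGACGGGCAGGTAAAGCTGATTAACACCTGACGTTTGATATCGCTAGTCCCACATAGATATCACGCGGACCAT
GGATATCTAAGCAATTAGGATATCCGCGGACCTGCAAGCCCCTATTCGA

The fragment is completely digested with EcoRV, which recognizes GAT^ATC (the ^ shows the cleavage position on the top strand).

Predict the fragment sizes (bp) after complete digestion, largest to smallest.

46, 28, 20, 18, 17 bp

EcoRV sites (GATATC) start at positions 44, 64, 82, 99.
EcoRV cuts after base 3 of each site, so after positions 46, 66, 84, 101.
Linear molecule, 4 cuts → 5 fragments:
  1–46 → 46 bp
  47–66 → 20 bp
  67–84 → 18 bp
  85–101 → 17 bp
  102–129 → 28 bp
Sorted largest to smallest: 46, 28, 20, 18, 17 bp.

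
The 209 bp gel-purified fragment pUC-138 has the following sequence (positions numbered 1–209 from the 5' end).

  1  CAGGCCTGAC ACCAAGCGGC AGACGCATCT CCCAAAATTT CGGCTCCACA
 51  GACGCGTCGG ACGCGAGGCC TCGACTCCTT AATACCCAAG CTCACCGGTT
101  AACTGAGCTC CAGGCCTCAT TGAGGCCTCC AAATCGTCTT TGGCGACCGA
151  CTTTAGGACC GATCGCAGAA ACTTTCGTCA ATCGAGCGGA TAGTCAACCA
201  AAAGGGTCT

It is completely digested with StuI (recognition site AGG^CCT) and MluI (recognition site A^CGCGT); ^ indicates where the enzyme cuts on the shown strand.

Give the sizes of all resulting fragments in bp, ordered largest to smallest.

84, 48, 46, 16, 11, 4 bp

StuI sites (AGGCCT) start at positions 2, 66, 112, 123.
StuI cuts after base 3 of each site, so after positions 4, 68, 114, 125.
The MluI site (ACGCGT) starts at position 52.
MluI cuts after the first base of each site, so after position 52.
Combined cut positions: 4, 52, 68, 114, 125.
Linear molecule, 5 cuts → 6 fragments:
  1–4 → 4 bp
  5–52 → 48 bp
  53–68 → 16 bp
  69–114 → 46 bp
  115–125 → 11 bp
  126–209 → 84 bp
Sorted largest to smallest: 84, 48, 46, 16, 11, 4 bp.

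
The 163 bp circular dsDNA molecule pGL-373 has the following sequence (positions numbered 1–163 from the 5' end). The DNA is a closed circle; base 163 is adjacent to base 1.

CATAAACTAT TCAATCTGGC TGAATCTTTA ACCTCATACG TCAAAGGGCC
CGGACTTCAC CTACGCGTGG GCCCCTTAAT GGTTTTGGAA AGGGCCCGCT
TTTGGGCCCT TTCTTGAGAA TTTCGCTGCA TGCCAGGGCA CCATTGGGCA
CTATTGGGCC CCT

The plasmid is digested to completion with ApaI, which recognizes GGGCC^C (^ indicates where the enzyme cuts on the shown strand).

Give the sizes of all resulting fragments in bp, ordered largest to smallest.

ApaI sites (GGGCCC) start at positions 46, 69, 92, 104, 156.
ApaI cuts after base 5 of each site (before the last base), so after positions 50, 73, 96, 108, 160.
Circular molecule, 5 cuts → 5 fragments:
  51–73 → 23 bp
  74–96 → 23 bp
  97–108 → 12 bp
  109–160 → 52 bp
  161–163 then 1–50 → 3 + 50 = 53 bp
Sorted largest to smallest: 53, 52, 23, 23, 12 bp.

53, 52, 23, 23, 12 bp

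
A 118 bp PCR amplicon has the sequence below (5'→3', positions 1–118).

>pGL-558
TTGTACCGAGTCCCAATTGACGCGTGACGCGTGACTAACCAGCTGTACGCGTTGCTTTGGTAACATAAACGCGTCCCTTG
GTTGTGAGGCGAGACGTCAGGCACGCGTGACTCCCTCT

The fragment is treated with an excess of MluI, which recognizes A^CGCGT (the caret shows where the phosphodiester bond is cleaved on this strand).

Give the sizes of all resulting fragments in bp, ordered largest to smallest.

34, 22, 20, 20, 15, 7 bp

MluI sites (ACGCGT) start at positions 20, 27, 47, 69, 103.
MluI cuts after the first base of each site, so after positions 20, 27, 47, 69, 103.
Linear molecule, 5 cuts → 6 fragments:
  1–20 → 20 bp
  21–27 → 7 bp
  28–47 → 20 bp
  48–69 → 22 bp
  70–103 → 34 bp
  104–118 → 15 bp
Sorted largest to smallest: 34, 22, 20, 20, 15, 7 bp.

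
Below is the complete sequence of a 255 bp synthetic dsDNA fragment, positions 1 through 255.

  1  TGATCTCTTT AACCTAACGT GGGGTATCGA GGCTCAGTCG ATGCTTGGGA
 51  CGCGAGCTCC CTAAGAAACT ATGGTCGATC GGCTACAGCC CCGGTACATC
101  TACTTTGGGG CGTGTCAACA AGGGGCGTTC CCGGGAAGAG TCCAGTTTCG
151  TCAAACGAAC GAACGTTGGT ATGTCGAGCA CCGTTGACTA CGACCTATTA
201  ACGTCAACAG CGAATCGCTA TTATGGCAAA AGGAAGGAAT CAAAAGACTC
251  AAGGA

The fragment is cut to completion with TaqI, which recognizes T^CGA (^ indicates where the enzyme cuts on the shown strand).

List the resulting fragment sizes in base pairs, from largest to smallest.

TaqI sites (TCGA) start at positions 27, 38, 75, 174.
TaqI cuts after the first base of each site, so after positions 27, 38, 75, 174.
Linear molecule, 4 cuts → 5 fragments:
  1–27 → 27 bp
  28–38 → 11 bp
  39–75 → 37 bp
  76–174 → 99 bp
  175–255 → 81 bp
Sorted largest to smallest: 99, 81, 37, 27, 11 bp.

99, 81, 37, 27, 11 bp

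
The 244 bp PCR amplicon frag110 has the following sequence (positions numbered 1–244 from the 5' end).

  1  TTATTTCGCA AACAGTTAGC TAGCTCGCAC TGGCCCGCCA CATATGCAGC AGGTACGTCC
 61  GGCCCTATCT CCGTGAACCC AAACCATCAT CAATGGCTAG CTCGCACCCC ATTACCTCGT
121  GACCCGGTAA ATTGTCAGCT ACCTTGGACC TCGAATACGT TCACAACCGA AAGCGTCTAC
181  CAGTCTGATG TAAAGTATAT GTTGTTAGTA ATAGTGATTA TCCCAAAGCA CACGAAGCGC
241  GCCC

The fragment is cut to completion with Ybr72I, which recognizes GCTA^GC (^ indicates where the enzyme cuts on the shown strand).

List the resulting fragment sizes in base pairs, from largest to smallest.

145, 77, 22 bp

Ybr72I sites (GCTAGC) start at positions 19, 96.
Ybr72I cuts after base 4 of each site, so after positions 22, 99.
Linear molecule, 2 cuts → 3 fragments:
  1–22 → 22 bp
  23–99 → 77 bp
  100–244 → 145 bp
Sorted largest to smallest: 145, 77, 22 bp.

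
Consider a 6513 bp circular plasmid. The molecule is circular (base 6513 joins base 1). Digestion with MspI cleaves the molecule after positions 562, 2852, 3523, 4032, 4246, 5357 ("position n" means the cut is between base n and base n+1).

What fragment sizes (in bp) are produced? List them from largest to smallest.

Circular molecule, 6 cuts → 6 fragments:
  2852 − 562 = 2290 bp
  3523 − 2852 = 671 bp
  4032 − 3523 = 509 bp
  4246 − 4032 = 214 bp
  5357 − 4246 = 1111 bp
  wrap: 6513 − 5357 + 562 = 1718 bp
Sorted largest to smallest: 2290, 1718, 1111, 671, 509, 214 bp.

2290, 1718, 1111, 671, 509, 214 bp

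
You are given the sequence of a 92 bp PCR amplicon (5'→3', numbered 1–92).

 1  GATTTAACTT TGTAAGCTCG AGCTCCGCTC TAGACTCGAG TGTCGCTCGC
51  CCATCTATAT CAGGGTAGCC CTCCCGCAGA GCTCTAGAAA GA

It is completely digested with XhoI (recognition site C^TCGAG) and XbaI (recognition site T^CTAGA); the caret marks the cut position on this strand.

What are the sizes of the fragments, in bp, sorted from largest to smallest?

48, 17, 12, 9, 6 bp

XhoI sites (CTCGAG) start at positions 17, 35.
XhoI cuts after the first base of each site, so after positions 17, 35.
XbaI sites (TCTAGA) start at positions 29, 83.
XbaI cuts after the first base of each site, so after positions 29, 83.
Combined cut positions: 17, 29, 35, 83.
Linear molecule, 4 cuts → 5 fragments:
  1–17 → 17 bp
  18–29 → 12 bp
  30–35 → 6 bp
  36–83 → 48 bp
  84–92 → 9 bp
Sorted largest to smallest: 48, 17, 12, 9, 6 bp.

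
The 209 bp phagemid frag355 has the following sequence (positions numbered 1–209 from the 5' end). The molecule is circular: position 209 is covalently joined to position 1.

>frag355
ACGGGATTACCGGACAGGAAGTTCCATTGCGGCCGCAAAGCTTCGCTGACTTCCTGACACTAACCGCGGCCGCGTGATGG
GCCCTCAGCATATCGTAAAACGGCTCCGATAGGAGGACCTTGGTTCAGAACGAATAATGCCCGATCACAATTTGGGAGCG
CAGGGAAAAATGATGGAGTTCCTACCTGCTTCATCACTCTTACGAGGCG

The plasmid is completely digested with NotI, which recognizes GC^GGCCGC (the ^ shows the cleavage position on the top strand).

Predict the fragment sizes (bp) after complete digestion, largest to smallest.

172, 37 bp

NotI sites (GCGGCCGC) start at positions 29, 66.
NotI cuts after base 2 of each site, so after positions 30, 67.
Circular molecule, 2 cuts → 2 fragments:
  31–67 → 37 bp
  68–209 then 1–30 → 142 + 30 = 172 bp
Sorted largest to smallest: 172, 37 bp.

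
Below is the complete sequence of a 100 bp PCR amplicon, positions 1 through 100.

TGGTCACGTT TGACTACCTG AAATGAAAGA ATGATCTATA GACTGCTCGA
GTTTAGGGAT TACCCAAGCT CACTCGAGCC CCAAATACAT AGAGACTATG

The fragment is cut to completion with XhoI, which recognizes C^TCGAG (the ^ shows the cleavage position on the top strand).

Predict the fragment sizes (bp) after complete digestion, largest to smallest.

46, 27, 27 bp

XhoI sites (CTCGAG) start at positions 46, 73.
XhoI cuts after the first base of each site, so after positions 46, 73.
Linear molecule, 2 cuts → 3 fragments:
  1–46 → 46 bp
  47–73 → 27 bp
  74–100 → 27 bp
Sorted largest to smallest: 46, 27, 27 bp.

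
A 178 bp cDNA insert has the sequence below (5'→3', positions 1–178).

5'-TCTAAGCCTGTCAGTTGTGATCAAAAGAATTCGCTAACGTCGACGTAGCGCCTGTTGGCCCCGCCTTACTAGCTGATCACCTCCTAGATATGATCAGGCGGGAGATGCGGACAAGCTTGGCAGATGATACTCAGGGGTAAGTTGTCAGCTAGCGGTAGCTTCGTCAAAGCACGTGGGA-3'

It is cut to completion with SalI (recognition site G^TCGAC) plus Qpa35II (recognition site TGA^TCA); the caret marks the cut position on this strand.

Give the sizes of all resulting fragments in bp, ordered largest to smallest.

85, 37, 20, 19, 17 bp

The SalI site (GTCGAC) starts at position 39.
SalI cuts after the first base of each site, so after position 39.
Qpa35II sites (TGATCA) start at positions 18, 74, 91.
Qpa35II cuts after base 3 of each site, so after positions 20, 76, 93.
Combined cut positions: 20, 39, 76, 93.
Linear molecule, 4 cuts → 5 fragments:
  1–20 → 20 bp
  21–39 → 19 bp
  40–76 → 37 bp
  77–93 → 17 bp
  94–178 → 85 bp
Sorted largest to smallest: 85, 37, 20, 19, 17 bp.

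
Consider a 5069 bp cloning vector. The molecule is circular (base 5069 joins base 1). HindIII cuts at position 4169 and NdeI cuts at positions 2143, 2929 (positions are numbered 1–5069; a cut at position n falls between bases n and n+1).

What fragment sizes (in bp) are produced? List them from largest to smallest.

Combined cut positions (sorted): 2143, 2929, 4169.
Circular molecule, 3 cuts → 3 fragments:
  2929 − 2143 = 786 bp
  4169 − 2929 = 1240 bp
  wrap: 5069 − 4169 + 2143 = 3043 bp
Sorted largest to smallest: 3043, 1240, 786 bp.

3043, 1240, 786 bp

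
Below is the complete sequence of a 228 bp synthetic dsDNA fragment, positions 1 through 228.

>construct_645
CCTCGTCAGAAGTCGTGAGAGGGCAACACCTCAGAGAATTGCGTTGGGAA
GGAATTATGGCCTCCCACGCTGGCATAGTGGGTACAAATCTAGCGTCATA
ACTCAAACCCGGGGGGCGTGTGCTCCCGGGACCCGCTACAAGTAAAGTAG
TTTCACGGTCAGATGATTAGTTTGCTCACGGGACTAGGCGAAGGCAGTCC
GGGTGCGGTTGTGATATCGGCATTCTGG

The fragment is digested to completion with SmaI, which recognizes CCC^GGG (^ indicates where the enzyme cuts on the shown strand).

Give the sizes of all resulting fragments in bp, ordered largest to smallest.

110, 101, 17 bp

SmaI sites (CCCGGG) start at positions 108, 125.
SmaI cuts after base 3 of each site, so after positions 110, 127.
Linear molecule, 2 cuts → 3 fragments:
  1–110 → 110 bp
  111–127 → 17 bp
  128–228 → 101 bp
Sorted largest to smallest: 110, 101, 17 bp.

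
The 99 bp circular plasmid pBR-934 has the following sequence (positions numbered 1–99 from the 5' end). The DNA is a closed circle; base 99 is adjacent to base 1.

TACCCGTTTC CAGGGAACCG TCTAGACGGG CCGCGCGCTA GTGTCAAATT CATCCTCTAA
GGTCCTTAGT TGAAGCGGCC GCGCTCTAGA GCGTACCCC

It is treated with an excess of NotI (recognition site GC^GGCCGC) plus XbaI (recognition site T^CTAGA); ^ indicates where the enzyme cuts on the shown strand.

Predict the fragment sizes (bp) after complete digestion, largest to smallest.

55, 35, 9 bp

The NotI site (GCGGCCGC) starts at position 75.
NotI cuts after base 2 of each site, so after position 76.
XbaI sites (TCTAGA) start at positions 21, 85.
XbaI cuts after the first base of each site, so after positions 21, 85.
Combined cut positions: 21, 76, 85.
Circular molecule, 3 cuts → 3 fragments:
  22–76 → 55 bp
  77–85 → 9 bp
  86–99 then 1–21 → 14 + 21 = 35 bp
Sorted largest to smallest: 55, 35, 9 bp.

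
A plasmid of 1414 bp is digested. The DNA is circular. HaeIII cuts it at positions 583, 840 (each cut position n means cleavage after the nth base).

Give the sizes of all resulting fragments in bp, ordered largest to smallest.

1157, 257 bp

Circular molecule, 2 cuts → 2 fragments:
  840 − 583 = 257 bp
  wrap: 1414 − 840 + 583 = 1157 bp
Sorted largest to smallest: 1157, 257 bp.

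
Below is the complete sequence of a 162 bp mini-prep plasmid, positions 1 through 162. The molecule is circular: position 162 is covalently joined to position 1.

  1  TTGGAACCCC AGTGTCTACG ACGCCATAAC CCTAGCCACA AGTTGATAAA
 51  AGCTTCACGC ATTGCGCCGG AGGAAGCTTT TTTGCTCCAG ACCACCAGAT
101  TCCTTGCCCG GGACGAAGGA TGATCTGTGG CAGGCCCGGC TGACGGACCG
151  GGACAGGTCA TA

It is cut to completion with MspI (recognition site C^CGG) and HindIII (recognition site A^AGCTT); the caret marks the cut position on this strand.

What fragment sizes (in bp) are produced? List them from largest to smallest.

64, 34, 28, 17, 12, 7 bp

MspI sites (CCGG) start at positions 67, 108, 136, 148.
MspI cuts after the first base of each site, so after positions 67, 108, 136, 148.
HindIII sites (AAGCTT) start at positions 50, 74.
HindIII cuts after the first base of each site, so after positions 50, 74.
Combined cut positions: 50, 67, 74, 108, 136, 148.
Circular molecule, 6 cuts → 6 fragments:
  51–67 → 17 bp
  68–74 → 7 bp
  75–108 → 34 bp
  109–136 → 28 bp
  137–148 → 12 bp
  149–162 then 1–50 → 14 + 50 = 64 bp
Sorted largest to smallest: 64, 34, 28, 17, 12, 7 bp.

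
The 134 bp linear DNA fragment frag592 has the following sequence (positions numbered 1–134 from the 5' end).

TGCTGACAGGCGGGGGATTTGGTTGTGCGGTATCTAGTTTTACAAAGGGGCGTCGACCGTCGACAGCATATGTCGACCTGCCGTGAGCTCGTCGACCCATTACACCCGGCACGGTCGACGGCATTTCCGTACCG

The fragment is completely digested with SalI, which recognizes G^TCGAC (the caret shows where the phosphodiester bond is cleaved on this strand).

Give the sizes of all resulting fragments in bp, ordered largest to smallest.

SalI sites (GTCGAC) start at positions 52, 59, 72, 91, 114.
SalI cuts after the first base of each site, so after positions 52, 59, 72, 91, 114.
Linear molecule, 5 cuts → 6 fragments:
  1–52 → 52 bp
  53–59 → 7 bp
  60–72 → 13 bp
  73–91 → 19 bp
  92–114 → 23 bp
  115–134 → 20 bp
Sorted largest to smallest: 52, 23, 20, 19, 13, 7 bp.

52, 23, 20, 19, 13, 7 bp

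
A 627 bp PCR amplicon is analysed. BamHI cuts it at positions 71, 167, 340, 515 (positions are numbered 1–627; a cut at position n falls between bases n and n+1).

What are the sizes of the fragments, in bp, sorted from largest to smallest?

Linear molecule, 4 cuts → 5 fragments:
  71 − 0 = 71 bp
  167 − 71 = 96 bp
  340 − 167 = 173 bp
  515 − 340 = 175 bp
  627 − 515 = 112 bp
Sorted largest to smallest: 175, 173, 112, 96, 71 bp.

175, 173, 112, 96, 71 bp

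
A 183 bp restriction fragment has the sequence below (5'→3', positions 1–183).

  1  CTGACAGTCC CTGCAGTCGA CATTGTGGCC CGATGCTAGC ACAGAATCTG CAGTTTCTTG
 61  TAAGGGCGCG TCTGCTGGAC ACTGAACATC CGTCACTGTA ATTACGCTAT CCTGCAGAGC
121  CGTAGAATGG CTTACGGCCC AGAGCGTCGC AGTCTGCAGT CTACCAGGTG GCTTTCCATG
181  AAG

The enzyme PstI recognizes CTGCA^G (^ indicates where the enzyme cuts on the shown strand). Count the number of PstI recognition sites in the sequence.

4

CTGCAG occurs starting at positions 11, 48, 112, 154.
PstI cuts at 4 sites.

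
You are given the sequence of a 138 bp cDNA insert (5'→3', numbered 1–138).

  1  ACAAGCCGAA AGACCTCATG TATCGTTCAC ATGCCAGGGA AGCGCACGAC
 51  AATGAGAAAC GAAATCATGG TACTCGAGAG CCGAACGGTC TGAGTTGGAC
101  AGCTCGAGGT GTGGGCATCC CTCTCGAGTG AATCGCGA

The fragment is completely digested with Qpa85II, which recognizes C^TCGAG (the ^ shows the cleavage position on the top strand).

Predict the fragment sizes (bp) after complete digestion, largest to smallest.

73, 30, 20, 15 bp

Qpa85II sites (CTCGAG) start at positions 73, 103, 123.
Qpa85II cuts after the first base of each site, so after positions 73, 103, 123.
Linear molecule, 3 cuts → 4 fragments:
  1–73 → 73 bp
  74–103 → 30 bp
  104–123 → 20 bp
  124–138 → 15 bp
Sorted largest to smallest: 73, 30, 20, 15 bp.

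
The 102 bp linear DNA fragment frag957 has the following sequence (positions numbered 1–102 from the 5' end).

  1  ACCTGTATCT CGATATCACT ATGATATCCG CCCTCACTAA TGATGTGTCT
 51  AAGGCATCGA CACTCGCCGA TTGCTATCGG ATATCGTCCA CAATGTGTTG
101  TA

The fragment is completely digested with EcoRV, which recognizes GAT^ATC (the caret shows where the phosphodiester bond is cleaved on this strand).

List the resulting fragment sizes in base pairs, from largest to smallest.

57, 20, 14, 11 bp

EcoRV sites (GATATC) start at positions 12, 23, 80.
EcoRV cuts after base 3 of each site, so after positions 14, 25, 82.
Linear molecule, 3 cuts → 4 fragments:
  1–14 → 14 bp
  15–25 → 11 bp
  26–82 → 57 bp
  83–102 → 20 bp
Sorted largest to smallest: 57, 20, 14, 11 bp.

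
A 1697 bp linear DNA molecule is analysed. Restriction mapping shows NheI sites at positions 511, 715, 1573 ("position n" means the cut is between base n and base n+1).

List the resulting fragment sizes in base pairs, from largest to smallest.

858, 511, 204, 124 bp

Linear molecule, 3 cuts → 4 fragments:
  511 − 0 = 511 bp
  715 − 511 = 204 bp
  1573 − 715 = 858 bp
  1697 − 1573 = 124 bp
Sorted largest to smallest: 858, 511, 204, 124 bp.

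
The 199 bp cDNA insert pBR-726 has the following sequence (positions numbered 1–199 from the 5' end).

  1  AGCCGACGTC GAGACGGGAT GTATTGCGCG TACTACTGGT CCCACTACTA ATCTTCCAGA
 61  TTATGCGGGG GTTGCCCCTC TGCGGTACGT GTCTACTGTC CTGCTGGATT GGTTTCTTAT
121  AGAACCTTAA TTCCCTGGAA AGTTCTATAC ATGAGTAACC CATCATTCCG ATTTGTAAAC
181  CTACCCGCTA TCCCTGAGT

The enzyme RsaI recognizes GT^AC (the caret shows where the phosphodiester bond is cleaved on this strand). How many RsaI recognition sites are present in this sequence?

GTAC occurs starting at positions 30, 85.
RsaI cuts at 2 sites.

2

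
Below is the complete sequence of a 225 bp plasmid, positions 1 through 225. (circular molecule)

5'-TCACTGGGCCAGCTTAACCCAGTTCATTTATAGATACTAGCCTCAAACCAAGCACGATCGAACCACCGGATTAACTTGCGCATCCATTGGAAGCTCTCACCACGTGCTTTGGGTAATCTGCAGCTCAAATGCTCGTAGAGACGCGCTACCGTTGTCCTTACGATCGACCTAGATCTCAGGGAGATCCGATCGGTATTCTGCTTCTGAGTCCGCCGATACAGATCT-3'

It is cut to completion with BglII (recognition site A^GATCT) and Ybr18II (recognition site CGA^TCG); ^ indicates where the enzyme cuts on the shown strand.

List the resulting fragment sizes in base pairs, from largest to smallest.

106, 62, 31, 18, 8 bp

BglII sites (AGATCT) start at positions 171, 220.
BglII cuts after the first base of each site, so after positions 171, 220.
Ybr18II sites (CGATCG) start at positions 55, 161, 187.
Ybr18II cuts after base 3 of each site, so after positions 57, 163, 189.
Combined cut positions: 57, 163, 171, 189, 220.
Circular molecule, 5 cuts → 5 fragments:
  58–163 → 106 bp
  164–171 → 8 bp
  172–189 → 18 bp
  190–220 → 31 bp
  221–225 then 1–57 → 5 + 57 = 62 bp
Sorted largest to smallest: 106, 62, 31, 18, 8 bp.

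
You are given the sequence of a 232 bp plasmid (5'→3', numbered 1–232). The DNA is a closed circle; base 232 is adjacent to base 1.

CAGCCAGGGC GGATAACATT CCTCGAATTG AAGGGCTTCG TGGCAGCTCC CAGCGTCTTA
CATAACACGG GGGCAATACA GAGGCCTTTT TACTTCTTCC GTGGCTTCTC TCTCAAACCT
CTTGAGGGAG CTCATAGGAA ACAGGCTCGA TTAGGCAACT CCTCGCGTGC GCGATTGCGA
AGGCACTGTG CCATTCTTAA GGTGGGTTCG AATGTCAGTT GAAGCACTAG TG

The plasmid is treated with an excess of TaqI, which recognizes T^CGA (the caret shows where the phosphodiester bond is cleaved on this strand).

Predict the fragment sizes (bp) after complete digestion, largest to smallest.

124, 61, 47 bp

TaqI sites (TCGA) start at positions 23, 147, 208.
TaqI cuts after the first base of each site, so after positions 23, 147, 208.
Circular molecule, 3 cuts → 3 fragments:
  24–147 → 124 bp
  148–208 → 61 bp
  209–232 then 1–23 → 24 + 23 = 47 bp
Sorted largest to smallest: 124, 61, 47 bp.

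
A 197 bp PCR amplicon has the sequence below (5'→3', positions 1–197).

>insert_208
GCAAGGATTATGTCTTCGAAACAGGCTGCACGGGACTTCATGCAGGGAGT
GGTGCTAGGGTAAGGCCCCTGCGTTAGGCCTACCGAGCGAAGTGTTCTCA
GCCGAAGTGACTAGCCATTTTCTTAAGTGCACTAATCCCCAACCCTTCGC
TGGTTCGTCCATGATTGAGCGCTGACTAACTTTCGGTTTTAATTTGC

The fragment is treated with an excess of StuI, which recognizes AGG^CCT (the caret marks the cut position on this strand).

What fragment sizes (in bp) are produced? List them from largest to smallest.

The StuI site (AGGCCT) starts at position 76.
StuI cuts after base 3 of each site, so after position 78.
Linear molecule, 1 cut → 2 fragments:
  1–78 → 78 bp
  79–197 → 119 bp
Sorted largest to smallest: 119, 78 bp.

119, 78 bp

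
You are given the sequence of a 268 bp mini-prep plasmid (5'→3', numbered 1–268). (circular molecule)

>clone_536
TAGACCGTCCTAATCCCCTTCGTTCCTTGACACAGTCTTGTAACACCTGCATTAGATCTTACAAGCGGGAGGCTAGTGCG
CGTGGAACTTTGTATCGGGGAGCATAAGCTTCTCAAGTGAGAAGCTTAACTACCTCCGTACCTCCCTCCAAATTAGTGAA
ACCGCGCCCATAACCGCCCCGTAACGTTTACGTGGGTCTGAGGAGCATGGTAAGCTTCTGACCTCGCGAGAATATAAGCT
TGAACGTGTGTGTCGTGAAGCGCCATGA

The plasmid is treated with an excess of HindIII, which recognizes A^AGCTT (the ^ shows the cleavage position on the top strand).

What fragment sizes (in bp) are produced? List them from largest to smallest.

138, 90, 24, 16 bp

HindIII sites (AAGCTT) start at positions 106, 122, 212, 236.
HindIII cuts after the first base of each site, so after positions 106, 122, 212, 236.
Circular molecule, 4 cuts → 4 fragments:
  107–122 → 16 bp
  123–212 → 90 bp
  213–236 → 24 bp
  237–268 then 1–106 → 32 + 106 = 138 bp
Sorted largest to smallest: 138, 90, 24, 16 bp.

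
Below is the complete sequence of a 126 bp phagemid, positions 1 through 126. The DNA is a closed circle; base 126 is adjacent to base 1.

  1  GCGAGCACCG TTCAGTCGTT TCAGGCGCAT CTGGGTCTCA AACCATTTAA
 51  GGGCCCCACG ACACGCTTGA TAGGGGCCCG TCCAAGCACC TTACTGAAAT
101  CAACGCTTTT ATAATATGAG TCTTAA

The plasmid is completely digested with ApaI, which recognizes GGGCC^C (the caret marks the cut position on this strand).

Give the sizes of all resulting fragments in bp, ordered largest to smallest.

103, 23 bp

ApaI sites (GGGCCC) start at positions 51, 74.
ApaI cuts after base 5 of each site (before the last base), so after positions 55, 78.
Circular molecule, 2 cuts → 2 fragments:
  56–78 → 23 bp
  79–126 then 1–55 → 48 + 55 = 103 bp
Sorted largest to smallest: 103, 23 bp.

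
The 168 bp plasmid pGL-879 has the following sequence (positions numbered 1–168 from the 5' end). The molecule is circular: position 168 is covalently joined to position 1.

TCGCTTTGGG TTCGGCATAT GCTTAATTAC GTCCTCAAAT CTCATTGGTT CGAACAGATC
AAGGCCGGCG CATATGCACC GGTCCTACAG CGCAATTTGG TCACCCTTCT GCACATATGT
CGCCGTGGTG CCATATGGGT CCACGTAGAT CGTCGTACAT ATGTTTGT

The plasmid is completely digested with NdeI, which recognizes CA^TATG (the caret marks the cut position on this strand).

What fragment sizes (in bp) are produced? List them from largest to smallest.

NdeI sites (CATATG) start at positions 16, 71, 114, 132, 158.
NdeI cuts after base 2 of each site, so after positions 17, 72, 115, 133, 159.
Circular molecule, 5 cuts → 5 fragments:
  18–72 → 55 bp
  73–115 → 43 bp
  116–133 → 18 bp
  134–159 → 26 bp
  160–168 then 1–17 → 9 + 17 = 26 bp
Sorted largest to smallest: 55, 43, 26, 26, 18 bp.

55, 43, 26, 26, 18 bp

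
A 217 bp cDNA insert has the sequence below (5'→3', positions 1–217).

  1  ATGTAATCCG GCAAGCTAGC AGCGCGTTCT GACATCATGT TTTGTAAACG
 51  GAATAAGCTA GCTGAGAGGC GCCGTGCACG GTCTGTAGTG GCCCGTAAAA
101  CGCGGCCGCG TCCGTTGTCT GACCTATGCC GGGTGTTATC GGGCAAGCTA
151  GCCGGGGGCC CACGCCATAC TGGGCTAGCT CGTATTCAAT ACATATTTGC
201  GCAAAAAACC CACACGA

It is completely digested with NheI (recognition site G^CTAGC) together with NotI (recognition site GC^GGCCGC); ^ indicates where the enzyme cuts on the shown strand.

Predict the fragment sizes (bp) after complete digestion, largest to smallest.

46, 44, 43, 42, 27, 15 bp

NheI sites (GCTAGC) start at positions 15, 57, 147, 174.
NheI cuts after the first base of each site, so after positions 15, 57, 147, 174.
The NotI site (GCGGCCGC) starts at position 102.
NotI cuts after base 2 of each site, so after position 103.
Combined cut positions: 15, 57, 103, 147, 174.
Linear molecule, 5 cuts → 6 fragments:
  1–15 → 15 bp
  16–57 → 42 bp
  58–103 → 46 bp
  104–147 → 44 bp
  148–174 → 27 bp
  175–217 → 43 bp
Sorted largest to smallest: 46, 44, 43, 42, 27, 15 bp.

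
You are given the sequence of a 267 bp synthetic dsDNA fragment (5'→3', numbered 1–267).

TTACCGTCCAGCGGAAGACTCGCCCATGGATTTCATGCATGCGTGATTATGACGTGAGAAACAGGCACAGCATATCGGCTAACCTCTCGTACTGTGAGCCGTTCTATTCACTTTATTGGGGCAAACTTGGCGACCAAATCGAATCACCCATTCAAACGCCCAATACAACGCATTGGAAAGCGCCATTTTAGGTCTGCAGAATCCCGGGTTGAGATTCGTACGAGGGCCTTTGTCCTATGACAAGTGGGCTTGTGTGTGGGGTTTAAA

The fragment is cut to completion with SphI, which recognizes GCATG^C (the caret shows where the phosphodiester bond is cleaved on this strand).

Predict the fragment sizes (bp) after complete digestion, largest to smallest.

The SphI site (GCATGC) starts at position 37.
SphI cuts after base 5 of each site (before the last base), so after position 41.
Linear molecule, 1 cut → 2 fragments:
  1–41 → 41 bp
  42–267 → 226 bp
Sorted largest to smallest: 226, 41 bp.

226, 41 bp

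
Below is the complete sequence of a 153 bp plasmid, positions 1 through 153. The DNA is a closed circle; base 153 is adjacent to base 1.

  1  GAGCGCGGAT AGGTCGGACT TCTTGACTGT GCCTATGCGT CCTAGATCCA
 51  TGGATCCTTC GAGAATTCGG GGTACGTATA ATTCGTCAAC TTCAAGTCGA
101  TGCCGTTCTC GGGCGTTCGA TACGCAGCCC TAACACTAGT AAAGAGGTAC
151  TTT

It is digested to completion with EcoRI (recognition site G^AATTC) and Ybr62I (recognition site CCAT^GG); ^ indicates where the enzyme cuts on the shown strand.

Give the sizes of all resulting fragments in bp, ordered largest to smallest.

The EcoRI site (GAATTC) starts at position 63.
EcoRI cuts after the first base of each site, so after position 63.
The Ybr62I site (CCATGG) starts at position 48.
Ybr62I cuts after base 4 of each site, so after position 51.
Combined cut positions: 51, 63.
Circular molecule, 2 cuts → 2 fragments:
  52–63 → 12 bp
  64–153 then 1–51 → 90 + 51 = 141 bp
Sorted largest to smallest: 141, 12 bp.

141, 12 bp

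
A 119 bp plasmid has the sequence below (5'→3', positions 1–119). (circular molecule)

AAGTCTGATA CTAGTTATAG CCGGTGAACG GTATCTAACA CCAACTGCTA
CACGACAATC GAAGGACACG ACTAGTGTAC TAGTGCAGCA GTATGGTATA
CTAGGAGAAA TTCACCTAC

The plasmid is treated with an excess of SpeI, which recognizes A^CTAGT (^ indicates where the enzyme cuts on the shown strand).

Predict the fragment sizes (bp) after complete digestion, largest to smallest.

SpeI sites (ACTAGT) start at positions 10, 71, 79.
SpeI cuts after the first base of each site, so after positions 10, 71, 79.
Circular molecule, 3 cuts → 3 fragments:
  11–71 → 61 bp
  72–79 → 8 bp
  80–119 then 1–10 → 40 + 10 = 50 bp
Sorted largest to smallest: 61, 50, 8 bp.

61, 50, 8 bp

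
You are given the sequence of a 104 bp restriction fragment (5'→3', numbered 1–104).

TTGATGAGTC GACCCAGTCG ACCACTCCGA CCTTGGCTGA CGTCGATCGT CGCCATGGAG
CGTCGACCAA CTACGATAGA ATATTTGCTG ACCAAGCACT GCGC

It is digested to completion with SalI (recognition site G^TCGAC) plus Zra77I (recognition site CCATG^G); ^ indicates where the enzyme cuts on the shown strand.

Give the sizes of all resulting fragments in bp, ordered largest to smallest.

SalI sites (GTCGAC) start at positions 8, 17, 62.
SalI cuts after the first base of each site, so after positions 8, 17, 62.
The Zra77I site (CCATGG) starts at position 53.
Zra77I cuts after base 5 of each site (before the last base), so after position 57.
Combined cut positions: 8, 17, 57, 62.
Linear molecule, 4 cuts → 5 fragments:
  1–8 → 8 bp
  9–17 → 9 bp
  18–57 → 40 bp
  58–62 → 5 bp
  63–104 → 42 bp
Sorted largest to smallest: 42, 40, 9, 8, 5 bp.

42, 40, 9, 8, 5 bp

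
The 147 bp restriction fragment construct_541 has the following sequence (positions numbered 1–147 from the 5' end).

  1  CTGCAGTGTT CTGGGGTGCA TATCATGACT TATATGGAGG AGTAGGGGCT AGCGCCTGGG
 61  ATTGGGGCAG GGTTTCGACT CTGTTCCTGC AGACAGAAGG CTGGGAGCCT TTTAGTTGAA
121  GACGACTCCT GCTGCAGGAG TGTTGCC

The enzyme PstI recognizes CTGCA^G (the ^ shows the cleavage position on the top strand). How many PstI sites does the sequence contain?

3

CTGCAG occurs starting at positions 1, 87, 132.
PstI cuts at 3 sites.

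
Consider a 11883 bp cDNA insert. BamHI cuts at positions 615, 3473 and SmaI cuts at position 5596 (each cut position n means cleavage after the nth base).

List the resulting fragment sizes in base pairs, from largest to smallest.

Combined cut positions (sorted): 615, 3473, 5596.
Linear molecule, 3 cuts → 4 fragments:
  615 − 0 = 615 bp
  3473 − 615 = 2858 bp
  5596 − 3473 = 2123 bp
  11883 − 5596 = 6287 bp
Sorted largest to smallest: 6287, 2858, 2123, 615 bp.

6287, 2858, 2123, 615 bp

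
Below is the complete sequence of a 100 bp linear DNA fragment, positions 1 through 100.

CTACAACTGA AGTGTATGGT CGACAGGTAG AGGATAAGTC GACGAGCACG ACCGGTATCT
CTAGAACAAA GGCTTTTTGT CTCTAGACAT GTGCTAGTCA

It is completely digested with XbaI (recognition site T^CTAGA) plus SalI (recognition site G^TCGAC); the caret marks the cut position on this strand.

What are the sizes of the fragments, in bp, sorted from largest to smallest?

22, 22, 19, 19, 18 bp

XbaI sites (TCTAGA) start at positions 60, 82.
XbaI cuts after the first base of each site, so after positions 60, 82.
SalI sites (GTCGAC) start at positions 19, 38.
SalI cuts after the first base of each site, so after positions 19, 38.
Combined cut positions: 19, 38, 60, 82.
Linear molecule, 4 cuts → 5 fragments:
  1–19 → 19 bp
  20–38 → 19 bp
  39–60 → 22 bp
  61–82 → 22 bp
  83–100 → 18 bp
Sorted largest to smallest: 22, 22, 19, 19, 18 bp.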